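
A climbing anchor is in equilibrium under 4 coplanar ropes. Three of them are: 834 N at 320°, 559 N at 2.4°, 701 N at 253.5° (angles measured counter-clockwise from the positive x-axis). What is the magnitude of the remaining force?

Sum the known components: ΣF_x = 998.3 N, ΣF_y = -1185 N.
For equilibrium the remaining force must supply (−ΣF_x, −ΣF_y) = (-998.3, 1185) N.
Magnitude = √((-998.3)² + (1185)²) = 1549 N; direction = atan2(1185, -998.3) = 130.1°.

F ≈ 1550 N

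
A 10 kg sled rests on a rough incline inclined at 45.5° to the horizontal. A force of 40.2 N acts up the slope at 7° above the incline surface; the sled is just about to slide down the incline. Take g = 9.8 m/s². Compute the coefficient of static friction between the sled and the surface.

On the verge of sliding down the incline, friction is at its maximum μN and acts up the slope.
Perpendicular to incline: N = W cos 45.5° − P sin 7° = 68.69 − 4.899 = 63.79 N.
Along incline: P cos 7° + μN = W sin 45.5° → μ = (W sin 45.5° − P cos 7°) / N = 0.4703.

μ ≈ 0.470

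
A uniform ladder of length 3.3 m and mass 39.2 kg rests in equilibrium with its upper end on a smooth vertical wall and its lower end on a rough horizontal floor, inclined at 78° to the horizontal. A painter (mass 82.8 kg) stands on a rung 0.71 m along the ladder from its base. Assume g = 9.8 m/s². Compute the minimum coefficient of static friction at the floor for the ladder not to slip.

ΣF_y = 0: N_floor = 39.2×9.8 + 82.8×9.8 = 1195.6 N.
Torques about the foot: N_wall · 3.3 sin 78° = 39.2×9.8×1.65 cos 78° + 82.8×9.8×0.71 cos 78° → N_wall = 77.937 N.
ΣF_x = 0: f_floor = N_wall = 77.937 N.
μ_min = f_floor / N_floor = 77.937 / 1195.6 = 0.06519.

μ_min ≈ 0.0652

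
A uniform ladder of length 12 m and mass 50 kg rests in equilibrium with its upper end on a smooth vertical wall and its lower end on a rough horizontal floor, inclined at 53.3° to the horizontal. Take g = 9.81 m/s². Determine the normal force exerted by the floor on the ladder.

N_floor ≈ 490 N

ΣF_y = 0: N_floor = 50×9.81 = 490.5 N.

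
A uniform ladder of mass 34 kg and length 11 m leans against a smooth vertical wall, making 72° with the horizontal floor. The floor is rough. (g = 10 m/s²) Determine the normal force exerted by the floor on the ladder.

ΣF_y = 0: N_floor = 34×10 = 340 N.

N_floor ≈ 340 N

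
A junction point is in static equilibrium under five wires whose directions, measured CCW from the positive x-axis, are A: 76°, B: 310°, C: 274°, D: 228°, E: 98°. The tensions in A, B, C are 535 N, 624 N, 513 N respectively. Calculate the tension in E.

T_E ≈ 960 N

Resolve: ΣF_x = 535 cos 76° + 624 cos 310° + 513 cos 274° + T_D cos 228° + T_E cos 98° = 0.
        ΣF_y = 535 sin 76° + 624 sin 310° + 513 sin 274° + T_D sin 228° + T_E sin 98° = 0.
The known terms sum to (566.3, -470.7) N, so -0.6691 T_D − 0.1392 T_E = -566.3 and -0.7431 T_D + 0.9903 T_E = 470.7.
Solving simultaneously: T_D = 646.6 N, T_E = 960.5 N.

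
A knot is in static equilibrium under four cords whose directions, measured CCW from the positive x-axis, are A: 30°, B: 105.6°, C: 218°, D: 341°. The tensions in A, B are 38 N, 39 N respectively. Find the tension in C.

Resolve: ΣF_x = 38 cos 30° + 39 cos 105.6° + T_C cos 218° + T_D cos 341° = 0.
        ΣF_y = 38 sin 30° + 39 sin 105.6° + T_C sin 218° + T_D sin 341° = 0.
The known terms sum to (22.42, 56.56) N, so -0.7880 T_C + 0.9455 T_D = -22.42 and -0.6157 T_C − 0.3256 T_D = -56.56.
Solving simultaneously: T_C = 72.47 N, T_D = 36.69 N.

T_C ≈ 72.5 N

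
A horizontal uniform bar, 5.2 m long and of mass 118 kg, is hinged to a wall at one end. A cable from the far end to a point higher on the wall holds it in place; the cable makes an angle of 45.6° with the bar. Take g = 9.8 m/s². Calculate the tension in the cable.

T ≈ 809 N

Take torques about the hinge: T sin 45.6° · 5.2 = 118×9.8×2.6 = 3006.6 N·m.
So T = 3006.6 / (0.7145 × 5.2) = 809.27 N.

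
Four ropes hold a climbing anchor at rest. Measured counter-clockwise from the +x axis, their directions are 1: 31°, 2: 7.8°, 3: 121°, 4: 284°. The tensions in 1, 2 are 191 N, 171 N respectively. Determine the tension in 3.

Resolve: ΣF_x = 191 cos 31° + 171 cos 7.8° + T_3 cos 121° + T_4 cos 284° = 0.
        ΣF_y = 191 sin 31° + 171 sin 7.8° + T_3 sin 121° + T_4 sin 284° = 0.
The known terms sum to (333.1, 121.6) N, so -0.5150 T_3 + 0.2419 T_4 = -333.1 and 0.8572 T_3 − 0.9703 T_4 = -121.6.
Solving simultaneously: T_3 = 1206 N, T_4 = 1191 N.

T_3 ≈ 1210 N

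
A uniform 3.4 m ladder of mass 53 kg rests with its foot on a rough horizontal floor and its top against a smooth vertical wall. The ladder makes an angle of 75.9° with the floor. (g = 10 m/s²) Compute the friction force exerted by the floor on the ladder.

Torques about the foot: N_wall · 3.4 sin 75.9° = 53×10×1.7 cos 75.9° → N_wall = 66.563 N.
ΣF_x = 0: f_floor = N_wall = 66.563 N.

f ≈ 66.6 N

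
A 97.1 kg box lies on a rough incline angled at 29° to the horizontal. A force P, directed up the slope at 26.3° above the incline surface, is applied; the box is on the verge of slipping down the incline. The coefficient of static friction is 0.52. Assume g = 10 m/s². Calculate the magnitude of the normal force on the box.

On the verge of sliding down the incline, friction equals μN and acts up the slope.
Perpendicular: N + P sin 26.3° = W cos 29° = 849.3 N.
Along incline: P cos 26.3° + μN = W sin 29° with W sin 29° = 470.8 N.
Solving the pair for P and N: P = 43.74 N, N = 829.9 N (and f = μN = 431.5 N).

N ≈ 830 N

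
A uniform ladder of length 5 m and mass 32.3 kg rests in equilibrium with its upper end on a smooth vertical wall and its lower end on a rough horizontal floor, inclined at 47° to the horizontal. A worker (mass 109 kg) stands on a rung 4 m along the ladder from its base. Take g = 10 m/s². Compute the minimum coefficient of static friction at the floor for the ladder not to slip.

μ_min ≈ 0.682

ΣF_y = 0: N_floor = 32.3×10 + 109×10 = 1413 N.
Torques about the foot: N_wall · 5 sin 47° = 32.3×10×2.5 cos 47° + 109×10×4 cos 47° → N_wall = 963.75 N.
ΣF_x = 0: f_floor = N_wall = 963.75 N.
μ_min = f_floor / N_floor = 963.75 / 1413 = 0.6821.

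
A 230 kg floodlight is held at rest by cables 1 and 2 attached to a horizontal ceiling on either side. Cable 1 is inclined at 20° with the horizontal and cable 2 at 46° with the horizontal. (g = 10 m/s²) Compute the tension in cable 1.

Weight W = 230 × 10 = 2300 N acts straight down.
Horizontal: T_1 cos 20° = T_2 cos 46°  →  T_2 = 1.353 T_1.
Vertical: T_1 sin 20° + T_2 sin 46° = 2300.
Substituting the horizontal relation into the vertical equation gives 1.315 T_1 = 2300, so T_1 = 1749 N.

T_1 ≈ 1750 N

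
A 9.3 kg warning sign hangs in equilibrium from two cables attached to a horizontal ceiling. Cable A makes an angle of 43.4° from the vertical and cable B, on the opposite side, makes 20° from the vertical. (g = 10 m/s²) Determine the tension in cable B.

T_B ≈ 71.5 N

Angles from the horizontal: cable A is 90° − 43.4° = 46.6°, cable B is 90° − 20° = 70°.
Weight W = 9.3 × 10 = 93 N acts straight down.
Horizontal: T_A cos 46.6° = T_B cos 70°  →  T_A = 0.4978 T_B.
Vertical: T_A sin 46.6° + T_B sin 70° = 93.
Substituting the horizontal relation into the vertical equation gives 1.301 T_B = 93, so T_B = 71.46 N.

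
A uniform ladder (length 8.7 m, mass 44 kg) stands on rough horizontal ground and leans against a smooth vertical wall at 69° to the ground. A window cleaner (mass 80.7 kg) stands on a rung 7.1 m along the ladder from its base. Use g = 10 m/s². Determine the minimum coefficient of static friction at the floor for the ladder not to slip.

ΣF_y = 0: N_floor = 44×10 + 80.7×10 = 1247 N.
Torques about the foot: N_wall · 8.7 sin 69° = 44×10×4.35 cos 69° + 80.7×10×7.1 cos 69° → N_wall = 337.26 N.
ΣF_x = 0: f_floor = N_wall = 337.26 N.
μ_min = f_floor / N_floor = 337.26 / 1247 = 0.2705.

μ_min ≈ 0.270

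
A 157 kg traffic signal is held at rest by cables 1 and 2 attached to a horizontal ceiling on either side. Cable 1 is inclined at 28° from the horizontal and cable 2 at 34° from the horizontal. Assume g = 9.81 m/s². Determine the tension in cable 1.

Weight W = 157 × 9.81 = 1540 N acts straight down.
Horizontal: T_1 cos 28° = T_2 cos 34°  →  T_2 = 1.065 T_1.
Vertical: T_1 sin 28° + T_2 sin 34° = 1540.
Substituting the horizontal relation into the vertical equation gives 1.065 T_1 = 1540, so T_1 = 1446 N.

T_1 ≈ 1450 N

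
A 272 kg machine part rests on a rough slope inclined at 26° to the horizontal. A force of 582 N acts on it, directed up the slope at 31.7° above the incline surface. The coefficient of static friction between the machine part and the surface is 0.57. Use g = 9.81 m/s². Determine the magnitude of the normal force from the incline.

N ≈ 2090 N

Axes along / perpendicular to the incline. W sin 26° = 1170 N down-slope; W cos 26° = 2398 N into the surface.
Perpendicular: N = W cos 26° − P sin 31.7° = 2398 − 305.8 = 2092 N.
Along incline: P cos 31.7° + f = W sin 26° (friction acts up-slope) → f = 1170 − 495.2 = 674.5 N.
|f| = 674.5 N ≤ μN = 1193 N, so the machine part is indeed static.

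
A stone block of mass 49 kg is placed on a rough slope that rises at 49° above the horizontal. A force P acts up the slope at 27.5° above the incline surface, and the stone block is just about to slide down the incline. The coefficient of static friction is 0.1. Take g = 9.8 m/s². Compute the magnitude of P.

On the verge of sliding down the incline, friction equals μN and acts up the slope.
Perpendicular: N + P sin 27.5° = W cos 49° = 315 N.
Along incline: P cos 27.5° + μN = W sin 49° with W sin 49° = 362.4 N.
Solving the pair for P and N: P = 393.5 N, N = 133.3 N (and f = μN = 13.33 N).

P ≈ 394 N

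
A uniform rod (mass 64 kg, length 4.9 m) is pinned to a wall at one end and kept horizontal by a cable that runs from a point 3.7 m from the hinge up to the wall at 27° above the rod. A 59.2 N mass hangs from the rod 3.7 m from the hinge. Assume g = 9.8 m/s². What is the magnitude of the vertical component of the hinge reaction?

Take torques about the hinge: T sin 27° · 3.7 = 64×9.8×2.45 + 59.2×3.7 = 1755.7 N·m.
So T = 1755.7 / (0.4540 × 3.7) = 1045.2 N.
ΣF_y = 0: H_y = (64×9.8 + 59.2) − T sin 27° = 686.4 − 474.51 = 211.89 N.

|H_y| ≈ 212 N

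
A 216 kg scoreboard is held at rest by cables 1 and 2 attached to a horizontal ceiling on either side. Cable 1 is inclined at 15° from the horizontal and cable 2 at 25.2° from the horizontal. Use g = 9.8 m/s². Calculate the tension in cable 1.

Weight W = 216 × 9.8 = 2117 N acts straight down.
Horizontal: T_1 cos 15° = T_2 cos 25.2°  →  T_2 = 1.068 T_1.
Vertical: T_1 sin 15° + T_2 sin 25.2° = 2117.
Substituting the horizontal relation into the vertical equation gives 0.7133 T_1 = 2117, so T_1 = 2967 N.

T_1 ≈ 2970 N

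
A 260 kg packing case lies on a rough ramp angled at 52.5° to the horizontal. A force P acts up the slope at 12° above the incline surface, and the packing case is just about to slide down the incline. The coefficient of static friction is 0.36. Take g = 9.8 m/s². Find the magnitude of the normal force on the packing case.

N ≈ 1210 N

On the verge of sliding down the incline, friction equals μN and acts up the slope.
Perpendicular: N + P sin 12° = W cos 52.5° = 1551 N.
Along incline: P cos 12° + μN = W sin 52.5° with W sin 52.5° = 2021 N.
Solving the pair for P and N: P = 1620 N, N = 1214 N (and f = μN = 437.2 N).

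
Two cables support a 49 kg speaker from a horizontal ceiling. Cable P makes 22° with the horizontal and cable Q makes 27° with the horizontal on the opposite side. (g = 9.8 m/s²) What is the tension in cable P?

T_P ≈ 567 N

Weight W = 49 × 9.8 = 480.2 N acts straight down.
Horizontal: T_P cos 22° = T_Q cos 27°  →  T_Q = 1.041 T_P.
Vertical: T_P sin 22° + T_Q sin 27° = 480.2.
Substituting the horizontal relation into the vertical equation gives 0.847 T_P = 480.2, so T_P = 566.9 N.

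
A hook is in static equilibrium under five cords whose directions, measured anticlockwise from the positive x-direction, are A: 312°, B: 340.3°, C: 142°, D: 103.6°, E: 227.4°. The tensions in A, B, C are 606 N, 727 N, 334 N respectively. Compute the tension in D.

T_D ≈ 1130 N

Resolve: ΣF_x = 606 cos 312° + 727 cos 340.3° + 334 cos 142° + T_D cos 103.6° + T_E cos 227.4° = 0.
        ΣF_y = 606 sin 312° + 727 sin 340.3° + 334 sin 142° + T_D sin 103.6° + T_E sin 227.4° = 0.
The known terms sum to (826.7, -489.8) N, so -0.2351 T_D − 0.6769 T_E = -826.7 and 0.9720 T_D − 0.7361 T_E = 489.8.
Solving simultaneously: T_D = 1131 N, T_E = 828.4 N.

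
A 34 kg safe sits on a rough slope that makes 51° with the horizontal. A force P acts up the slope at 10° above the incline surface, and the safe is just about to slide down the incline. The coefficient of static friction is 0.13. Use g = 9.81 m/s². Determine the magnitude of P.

On the verge of sliding down the incline, friction equals μN and acts up the slope.
Perpendicular: N + P sin 10° = W cos 51° = 209.9 N.
Along incline: P cos 10° + μN = W sin 51° with W sin 51° = 259.2 N.
Solving the pair for P and N: P = 241 N, N = 168.1 N (and f = μN = 21.85 N).

P ≈ 241 N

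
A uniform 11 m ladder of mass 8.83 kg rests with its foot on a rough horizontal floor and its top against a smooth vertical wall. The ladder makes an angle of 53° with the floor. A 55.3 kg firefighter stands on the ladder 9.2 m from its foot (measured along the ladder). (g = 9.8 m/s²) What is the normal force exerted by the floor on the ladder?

N_floor ≈ 628 N

ΣF_y = 0: N_floor = 8.83×9.8 + 55.3×9.8 = 628.47 N.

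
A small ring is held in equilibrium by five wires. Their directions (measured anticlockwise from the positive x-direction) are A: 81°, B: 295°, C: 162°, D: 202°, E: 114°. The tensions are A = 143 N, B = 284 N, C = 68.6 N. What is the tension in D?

T_D ≈ 31.9 N

Resolve: ΣF_x = 143 cos 81° + 284 cos 295° + 68.6 cos 162° + T_D cos 202° + T_E cos 114° = 0.
        ΣF_y = 143 sin 81° + 284 sin 295° + 68.6 sin 162° + T_D sin 202° + T_E sin 114° = 0.
The known terms sum to (77.15, -94.95) N, so -0.9272 T_D − 0.4067 T_E = -77.15 and -0.3746 T_D + 0.9135 T_E = 94.95.
Solving simultaneously: T_D = 31.88 N, T_E = 117 N.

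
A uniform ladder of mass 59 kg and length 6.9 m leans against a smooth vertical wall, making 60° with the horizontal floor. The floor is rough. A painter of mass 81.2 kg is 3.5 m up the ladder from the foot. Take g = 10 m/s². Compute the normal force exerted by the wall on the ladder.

Torques about the foot: N_wall · 6.9 sin 60° = 59×10×3.45 cos 60° + 81.2×10×3.5 cos 60° → N_wall = 408.12 N.

N_wall ≈ 408 N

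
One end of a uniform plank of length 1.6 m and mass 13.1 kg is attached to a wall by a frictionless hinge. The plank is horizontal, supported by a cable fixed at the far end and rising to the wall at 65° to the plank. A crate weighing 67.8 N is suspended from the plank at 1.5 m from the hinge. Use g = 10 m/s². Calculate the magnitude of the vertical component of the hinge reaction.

|H_y| ≈ 69.7 N

Take torques about the hinge: T sin 65° · 1.6 = 13.1×10×0.8 + 67.8×1.5 = 206.5 N·m.
So T = 206.5 / (0.9063 × 1.6) = 142.4 N.
ΣF_y = 0: H_y = (13.1×10 + 67.8) − T sin 65° = 198.8 − 129.06 = 69.738 N.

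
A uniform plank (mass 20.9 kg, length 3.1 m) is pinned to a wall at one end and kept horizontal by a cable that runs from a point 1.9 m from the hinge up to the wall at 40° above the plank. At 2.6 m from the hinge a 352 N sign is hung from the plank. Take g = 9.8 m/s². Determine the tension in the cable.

Take torques about the hinge: T sin 40° · 1.9 = 20.9×9.8×1.55 + 352×2.6 = 1232.7 N·m.
So T = 1232.7 / (0.6428 × 1.9) = 1009.3 N.

T ≈ 1010 N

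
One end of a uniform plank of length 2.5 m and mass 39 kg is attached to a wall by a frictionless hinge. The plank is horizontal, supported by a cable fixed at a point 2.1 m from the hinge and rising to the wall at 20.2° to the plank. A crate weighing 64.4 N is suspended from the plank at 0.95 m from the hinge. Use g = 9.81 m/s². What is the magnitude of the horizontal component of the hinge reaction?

H_x ≈ 698 N

Take torques about the hinge: T sin 20.2° · 2.1 = 39×9.81×1.25 + 64.4×0.95 = 539.42 N·m.
So T = 539.42 / (0.3453 × 2.1) = 743.89 N.
ΣF_x = 0: H_x = T cos 20.2° = 698.14 N.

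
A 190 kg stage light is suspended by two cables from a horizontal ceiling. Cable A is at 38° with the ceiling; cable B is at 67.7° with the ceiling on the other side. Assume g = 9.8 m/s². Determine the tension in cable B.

Weight W = 190 × 9.8 = 1862 N acts straight down.
Horizontal: T_A cos 38° = T_B cos 67.7°  →  T_A = 0.4815 T_B.
Vertical: T_A sin 38° + T_B sin 67.7° = 1862.
Substituting the horizontal relation into the vertical equation gives 1.222 T_B = 1862, so T_B = 1524 N.

T_B ≈ 1520 N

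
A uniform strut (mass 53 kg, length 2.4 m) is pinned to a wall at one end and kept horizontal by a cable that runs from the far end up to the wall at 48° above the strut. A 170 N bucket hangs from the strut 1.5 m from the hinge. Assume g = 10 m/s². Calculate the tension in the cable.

Take torques about the hinge: T sin 48° · 2.4 = 53×10×1.2 + 170×1.5 = 891 N·m.
So T = 891 / (0.7431 × 2.4) = 499.57 N.

T ≈ 500 N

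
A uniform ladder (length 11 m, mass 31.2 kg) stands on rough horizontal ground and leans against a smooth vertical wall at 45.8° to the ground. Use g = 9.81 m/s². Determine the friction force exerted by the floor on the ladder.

f ≈ 149 N

Torques about the foot: N_wall · 11 sin 45.8° = 31.2×9.81×5.5 cos 45.8° → N_wall = 148.82 N.
ΣF_x = 0: f_floor = N_wall = 148.82 N.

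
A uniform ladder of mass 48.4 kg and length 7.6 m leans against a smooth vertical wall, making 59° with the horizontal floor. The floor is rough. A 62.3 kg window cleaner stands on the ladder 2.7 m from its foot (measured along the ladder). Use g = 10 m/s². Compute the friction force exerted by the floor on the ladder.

Torques about the foot: N_wall · 7.6 sin 59° = 48.4×10×3.8 cos 59° + 62.3×10×2.7 cos 59° → N_wall = 278.4 N.
ΣF_x = 0: f_floor = N_wall = 278.4 N.

f ≈ 278 N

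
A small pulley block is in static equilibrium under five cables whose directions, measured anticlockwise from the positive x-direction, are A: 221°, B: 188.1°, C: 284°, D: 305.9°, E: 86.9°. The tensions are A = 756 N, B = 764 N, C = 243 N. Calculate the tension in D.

T_D ≈ 1940 N

Resolve: ΣF_x = 756 cos 221° + 764 cos 188.1° + 243 cos 284° + T_D cos 305.9° + T_E cos 86.9° = 0.
        ΣF_y = 756 sin 221° + 764 sin 188.1° + 243 sin 284° + T_D sin 305.9° + T_E sin 86.9° = 0.
The known terms sum to (-1268, -839.4) N, so 0.5864 T_D + 0.0541 T_E = 1268 and -0.8100 T_D + 0.9985 T_E = 839.4.
Solving simultaneously: T_D = 1940 N, T_E = 2414 N.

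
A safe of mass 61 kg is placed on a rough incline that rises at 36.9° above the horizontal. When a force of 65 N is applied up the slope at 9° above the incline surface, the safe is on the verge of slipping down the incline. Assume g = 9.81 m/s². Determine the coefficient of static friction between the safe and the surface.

On the verge of sliding down the incline, friction is at its maximum μN and acts up the slope.
Perpendicular to incline: N = W cos 36.9° − P sin 9° = 478.5 − 10.17 = 468.4 N.
Along incline: P cos 9° + μN = W sin 36.9° → μ = (W sin 36.9° − P cos 9°) / N = 0.6301.

μ ≈ 0.630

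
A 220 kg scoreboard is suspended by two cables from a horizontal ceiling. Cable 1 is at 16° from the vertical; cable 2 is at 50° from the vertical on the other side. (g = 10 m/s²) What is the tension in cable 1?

Angles from the horizontal: cable 1 is 90° − 16° = 74°, cable 2 is 90° − 50° = 40°.
Weight W = 220 × 10 = 2200 N acts straight down.
Horizontal: T_1 cos 74° = T_2 cos 40°  →  T_2 = 0.3598 T_1.
Vertical: T_1 sin 74° + T_2 sin 40° = 2200.
Substituting the horizontal relation into the vertical equation gives 1.193 T_1 = 2200, so T_1 = 1845 N.

T_1 ≈ 1840 N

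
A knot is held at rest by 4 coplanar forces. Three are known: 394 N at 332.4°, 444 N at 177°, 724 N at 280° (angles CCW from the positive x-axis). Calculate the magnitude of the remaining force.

Sum the known components: ΣF_x = 31.49 N, ΣF_y = -872.3 N.
For equilibrium the remaining force must supply (−ΣF_x, −ΣF_y) = (-31.49, 872.3) N.
Magnitude = √((-31.49)² + (872.3)²) = 872.9 N; direction = atan2(872.3, -31.49) = 92.1°.

F ≈ 873 N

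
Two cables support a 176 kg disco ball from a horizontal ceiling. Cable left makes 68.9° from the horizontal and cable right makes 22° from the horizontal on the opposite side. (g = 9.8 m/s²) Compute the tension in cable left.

T_left ≈ 1600 N

Weight W = 176 × 9.8 = 1725 N acts straight down.
Horizontal: T_left cos 68.9° = T_right cos 22°  →  T_right = 0.3883 T_left.
Vertical: T_left sin 68.9° + T_right sin 22° = 1725.
Substituting the horizontal relation into the vertical equation gives 1.078 T_left = 1725, so T_left = 1599 N.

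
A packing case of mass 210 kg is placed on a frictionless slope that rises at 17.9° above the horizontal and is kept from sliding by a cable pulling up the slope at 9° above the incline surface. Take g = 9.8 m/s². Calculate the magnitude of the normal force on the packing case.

N ≈ 1860 N

Take axes along and perpendicular to the incline. Weight components: W sin 17.9° = 632.5 N down-slope, W cos 17.9° = 1958 N into the surface.
Along incline: T cos 9° = W sin 17.9° → T = 640.4 N.
Perpendicular: N = W cos 17.9° − T sin 9° = 1858 N.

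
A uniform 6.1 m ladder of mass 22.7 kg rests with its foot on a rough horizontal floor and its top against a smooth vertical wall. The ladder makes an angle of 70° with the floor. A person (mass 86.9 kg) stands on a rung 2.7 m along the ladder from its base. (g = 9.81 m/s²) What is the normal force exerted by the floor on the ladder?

N_floor ≈ 1080 N

ΣF_y = 0: N_floor = 22.7×9.81 + 86.9×9.81 = 1075.2 N.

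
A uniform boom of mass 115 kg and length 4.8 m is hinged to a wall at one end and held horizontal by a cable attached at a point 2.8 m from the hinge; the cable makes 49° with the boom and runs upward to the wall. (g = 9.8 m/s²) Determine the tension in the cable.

T ≈ 1280 N

Take torques about the hinge: T sin 49° · 2.8 = 115×9.8×2.4 = 2704.8 N·m.
So T = 2704.8 / (0.7547 × 2.8) = 1280 N.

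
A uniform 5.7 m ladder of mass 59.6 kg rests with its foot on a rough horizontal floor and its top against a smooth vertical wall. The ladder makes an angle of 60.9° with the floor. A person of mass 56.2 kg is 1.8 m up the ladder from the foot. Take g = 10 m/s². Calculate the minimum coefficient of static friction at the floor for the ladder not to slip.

μ_min ≈ 0.229

ΣF_y = 0: N_floor = 59.6×10 + 56.2×10 = 1158 N.
Torques about the foot: N_wall · 5.7 sin 60.9° = 59.6×10×2.85 cos 60.9° + 56.2×10×1.8 cos 60.9° → N_wall = 264.65 N.
ΣF_x = 0: f_floor = N_wall = 264.65 N.
μ_min = f_floor / N_floor = 264.65 / 1158 = 0.2285.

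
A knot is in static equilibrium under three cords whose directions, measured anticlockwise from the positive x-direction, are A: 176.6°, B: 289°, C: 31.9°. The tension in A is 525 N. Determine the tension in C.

T_C ≈ 498 N

Resolve: ΣF_x = 525 cos 176.6° + T_B cos 289° + T_C cos 31.9° = 0.
        ΣF_y = 525 sin 176.6° + T_B sin 289° + T_C sin 31.9° = 0.
The known terms sum to (-524.1, 31.14) N, so 0.3256 T_B + 0.8490 T_C = 524.1 and -0.9455 T_B + 0.5284 T_C = -31.14.
Solving simultaneously: T_B = 311.2 N, T_C = 498 N.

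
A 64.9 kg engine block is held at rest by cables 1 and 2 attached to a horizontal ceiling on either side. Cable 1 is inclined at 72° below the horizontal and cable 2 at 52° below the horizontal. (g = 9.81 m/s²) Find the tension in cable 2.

T_2 ≈ 237 N

Weight W = 64.9 × 9.81 = 636.7 N acts straight down.
Horizontal: T_1 cos 72° = T_2 cos 52°  →  T_1 = 1.992 T_2.
Vertical: T_1 sin 72° + T_2 sin 52° = 636.7.
Substituting the horizontal relation into the vertical equation gives 2.683 T_2 = 636.7, so T_2 = 237.3 N.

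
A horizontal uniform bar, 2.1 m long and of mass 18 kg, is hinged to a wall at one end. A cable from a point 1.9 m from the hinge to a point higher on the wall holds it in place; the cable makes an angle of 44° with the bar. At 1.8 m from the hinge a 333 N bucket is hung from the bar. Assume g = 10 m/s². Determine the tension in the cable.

T ≈ 597 N

Take torques about the hinge: T sin 44° · 1.9 = 18×10×1.05 + 333×1.8 = 788.4 N·m.
So T = 788.4 / (0.6947 × 1.9) = 597.34 N.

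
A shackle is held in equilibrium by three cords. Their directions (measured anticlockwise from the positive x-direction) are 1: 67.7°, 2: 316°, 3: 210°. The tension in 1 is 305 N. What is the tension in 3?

Resolve: ΣF_x = 305 cos 67.7° + T_2 cos 316° + T_3 cos 210° = 0.
        ΣF_y = 305 sin 67.7° + T_2 sin 316° + T_3 sin 210° = 0.
The known terms sum to (115.7, 282.2) N, so 0.7193 T_2 − 0.8660 T_3 = -115.7 and -0.6947 T_2 − 0.5000 T_3 = -282.2.
Solving simultaneously: T_2 = 194 N, T_3 = 294.8 N.

T_3 ≈ 295 N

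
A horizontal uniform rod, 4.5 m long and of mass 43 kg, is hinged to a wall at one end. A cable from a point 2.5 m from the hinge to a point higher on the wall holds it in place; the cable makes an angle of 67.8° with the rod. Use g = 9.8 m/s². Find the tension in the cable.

T ≈ 410 N

Take torques about the hinge: T sin 67.8° · 2.5 = 43×9.8×2.25 = 948.15 N·m.
So T = 948.15 / (0.9259 × 2.5) = 409.63 N.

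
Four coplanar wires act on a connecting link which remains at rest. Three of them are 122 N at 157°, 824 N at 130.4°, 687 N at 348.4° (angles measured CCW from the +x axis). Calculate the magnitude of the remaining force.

Sum the known components: ΣF_x = 26.62 N, ΣF_y = 537 N.
For equilibrium the remaining force must supply (−ΣF_x, −ΣF_y) = (-26.62, -537) N.
Magnitude = √((-26.62)² + (-537)²) = 537.7 N; direction = atan2(-537, -26.62) = 267.2°.

F ≈ 538 N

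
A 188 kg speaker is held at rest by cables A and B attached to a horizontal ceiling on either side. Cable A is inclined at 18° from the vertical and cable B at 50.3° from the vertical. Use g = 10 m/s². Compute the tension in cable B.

Angles from the horizontal: cable A is 90° − 18° = 72°, cable B is 90° − 50.3° = 39.7°.
Weight W = 188 × 10 = 1880 N acts straight down.
Horizontal: T_A cos 72° = T_B cos 39.7°  →  T_A = 2.49 T_B.
Vertical: T_A sin 72° + T_B sin 39.7° = 1880.
Substituting the horizontal relation into the vertical equation gives 3.007 T_B = 1880, so T_B = 625.3 N.

T_B ≈ 625 N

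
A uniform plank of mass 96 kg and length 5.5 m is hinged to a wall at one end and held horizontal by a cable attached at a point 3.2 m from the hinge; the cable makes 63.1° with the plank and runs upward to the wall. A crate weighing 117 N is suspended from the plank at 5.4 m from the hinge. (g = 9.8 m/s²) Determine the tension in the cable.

T ≈ 1130 N

Take torques about the hinge: T sin 63.1° · 3.2 = 96×9.8×2.75 + 117×5.4 = 3219 N·m.
So T = 3219 / (0.8918 × 3.2) = 1128 N.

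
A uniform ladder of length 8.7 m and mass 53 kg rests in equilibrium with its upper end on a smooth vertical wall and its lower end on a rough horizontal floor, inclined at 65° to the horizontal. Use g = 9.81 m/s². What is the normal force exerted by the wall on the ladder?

N_wall ≈ 121 N

Torques about the foot: N_wall · 8.7 sin 65° = 53×9.81×4.35 cos 65° → N_wall = 121.22 N.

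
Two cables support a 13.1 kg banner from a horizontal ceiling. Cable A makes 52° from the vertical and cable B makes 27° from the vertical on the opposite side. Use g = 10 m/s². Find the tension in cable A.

T_A ≈ 60.6 N

Angles from the horizontal: cable A is 90° − 52° = 38°, cable B is 90° − 27° = 63°.
Weight W = 13.1 × 10 = 131 N acts straight down.
Horizontal: T_A cos 38° = T_B cos 63°  →  T_B = 1.736 T_A.
Vertical: T_A sin 38° + T_B sin 63° = 131.
Substituting the horizontal relation into the vertical equation gives 2.162 T_A = 131, so T_A = 60.59 N.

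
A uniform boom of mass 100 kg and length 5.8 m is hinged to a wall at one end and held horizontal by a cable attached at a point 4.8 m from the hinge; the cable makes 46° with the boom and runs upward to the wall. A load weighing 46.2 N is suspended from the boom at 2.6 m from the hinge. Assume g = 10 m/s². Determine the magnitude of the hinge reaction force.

Take torques about the hinge: T sin 46° · 4.8 = 100×10×2.9 + 46.2×2.6 = 3020.1 N·m.
So T = 3020.1 / (0.7193 × 4.8) = 874.68 N.
ΣF_x = 0: H_x = T cos 46° = 607.6 N.
ΣF_y = 0: H_y = (100×10 + 46.2) − T sin 46° = 1046.2 − 629.19 = 417.01 N.
|H| = √(H_x² + H_y²) = √((607.6)² + (417.01)²) = 736.94 N.

|H| ≈ 737 N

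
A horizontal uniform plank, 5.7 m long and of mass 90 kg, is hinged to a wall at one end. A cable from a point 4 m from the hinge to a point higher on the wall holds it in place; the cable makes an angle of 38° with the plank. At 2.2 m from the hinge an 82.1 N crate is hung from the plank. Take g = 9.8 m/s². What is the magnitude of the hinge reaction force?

|H| ≈ 910 N

Take torques about the hinge: T sin 38° · 4 = 90×9.8×2.85 + 82.1×2.2 = 2694.3 N·m.
So T = 2694.3 / (0.6157 × 4) = 1094.1 N.
ΣF_x = 0: H_x = T cos 38° = 862.14 N.
ΣF_y = 0: H_y = (90×9.8 + 82.1) − T sin 38° = 964.1 − 673.58 = 290.52 N.
|H| = √(H_x² + H_y²) = √((862.14)² + (290.52)²) = 909.78 N.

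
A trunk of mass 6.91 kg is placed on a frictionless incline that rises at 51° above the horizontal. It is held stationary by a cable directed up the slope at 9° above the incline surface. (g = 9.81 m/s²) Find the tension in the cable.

T ≈ 53.3 N

Take axes along and perpendicular to the incline. Weight components: W sin 51° = 52.68 N down-slope, W cos 51° = 42.66 N into the surface.
Along incline: T cos 9° = W sin 51° → T = 53.34 N.
Perpendicular: N = W cos 51° − T sin 9° = 34.32 N.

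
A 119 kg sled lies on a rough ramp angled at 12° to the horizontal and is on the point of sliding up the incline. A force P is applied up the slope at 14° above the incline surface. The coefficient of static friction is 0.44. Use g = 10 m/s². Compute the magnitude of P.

On the verge of sliding up the incline, friction equals μN and acts down the slope.
Perpendicular: N + P sin 14° = W cos 12° = 1164 N.
Along incline: P cos 14° = W sin 12° + μN  with W sin 12° = 247.4 N.
Solving the pair for P and N: P = 705.4 N, N = 993.3 N (and f = μN = 437.1 N).

P ≈ 705 N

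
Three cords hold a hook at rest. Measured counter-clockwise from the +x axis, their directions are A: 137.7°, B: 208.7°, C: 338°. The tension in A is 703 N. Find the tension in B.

T_B ≈ 315 N

Resolve: ΣF_x = 703 cos 137.7° + T_B cos 208.7° + T_C cos 338° = 0.
        ΣF_y = 703 sin 137.7° + T_B sin 208.7° + T_C sin 338° = 0.
The known terms sum to (-520, 473.1) N, so -0.8771 T_B + 0.9272 T_C = 520 and -0.4802 T_B − 0.3746 T_C = -473.1.
Solving simultaneously: T_B = 315.2 N, T_C = 859 N.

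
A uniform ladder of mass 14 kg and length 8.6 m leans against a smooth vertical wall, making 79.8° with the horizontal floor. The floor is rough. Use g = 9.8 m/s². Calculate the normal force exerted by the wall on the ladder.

Torques about the foot: N_wall · 8.6 sin 79.8° = 14×9.8×4.3 cos 79.8° → N_wall = 12.343 N.

N_wall ≈ 12.3 N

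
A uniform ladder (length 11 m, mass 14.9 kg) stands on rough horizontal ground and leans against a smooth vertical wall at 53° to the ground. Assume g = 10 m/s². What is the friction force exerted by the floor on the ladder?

Torques about the foot: N_wall · 11 sin 53° = 14.9×10×5.5 cos 53° → N_wall = 56.14 N.
ΣF_x = 0: f_floor = N_wall = 56.14 N.

f ≈ 56.1 N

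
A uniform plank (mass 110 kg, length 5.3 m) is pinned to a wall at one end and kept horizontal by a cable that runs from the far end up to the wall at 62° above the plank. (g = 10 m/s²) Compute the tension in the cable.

Take torques about the hinge: T sin 62° · 5.3 = 110×10×2.65 = 2915 N·m.
So T = 2915 / (0.8829 × 5.3) = 622.91 N.

T ≈ 623 N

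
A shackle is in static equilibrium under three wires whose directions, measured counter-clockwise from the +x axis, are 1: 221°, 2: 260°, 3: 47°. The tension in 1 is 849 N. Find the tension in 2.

Resolve: ΣF_x = 849 cos 221° + T_2 cos 260° + T_3 cos 47° = 0.
        ΣF_y = 849 sin 221° + T_2 sin 260° + T_3 sin 47° = 0.
The known terms sum to (-640.7, -557) N, so -0.1736 T_2 + 0.6820 T_3 = 640.7 and -0.9848 T_2 + 0.7314 T_3 = 557.
Solving simultaneously: T_2 = 162.9 N, T_3 = 981 N.

T_2 ≈ 163 N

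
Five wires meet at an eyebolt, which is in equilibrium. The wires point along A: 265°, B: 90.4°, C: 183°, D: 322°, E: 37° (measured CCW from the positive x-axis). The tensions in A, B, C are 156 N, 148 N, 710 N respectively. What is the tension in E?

T_E ≈ 498 N

Resolve: ΣF_x = 156 cos 265° + 148 cos 90.4° + 710 cos 183° + T_D cos 322° + T_E cos 37° = 0.
        ΣF_y = 156 sin 265° + 148 sin 90.4° + 710 sin 183° + T_D sin 322° + T_E sin 37° = 0.
The known terms sum to (-723.7, -44.57) N, so 0.7880 T_D + 0.7986 T_E = 723.7 and -0.6157 T_D + 0.6018 T_E = 44.57.
Solving simultaneously: T_D = 414 N, T_E = 497.6 N.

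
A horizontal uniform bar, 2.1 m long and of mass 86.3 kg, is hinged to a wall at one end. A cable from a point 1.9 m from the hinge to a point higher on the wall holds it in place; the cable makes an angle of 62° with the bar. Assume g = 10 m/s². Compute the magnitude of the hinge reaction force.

Take torques about the hinge: T sin 62° · 1.9 = 86.3×10×1.05 = 906.15 N·m.
So T = 906.15 / (0.8829 × 1.9) = 540.15 N.
ΣF_x = 0: H_x = T cos 62° = 253.58 N.
ΣF_y = 0: H_y = (86.3×10) − T sin 62° = 863 − 476.92 = 386.08 N.
|H| = √(H_x² + H_y²) = √((253.58)² + (386.08)²) = 461.91 N.

|H| ≈ 462 N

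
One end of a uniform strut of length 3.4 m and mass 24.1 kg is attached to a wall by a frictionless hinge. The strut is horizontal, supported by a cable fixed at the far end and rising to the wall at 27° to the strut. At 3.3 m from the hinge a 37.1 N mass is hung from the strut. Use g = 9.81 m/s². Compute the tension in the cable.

Take torques about the hinge: T sin 27° · 3.4 = 24.1×9.81×1.7 + 37.1×3.3 = 524.35 N·m.
So T = 524.35 / (0.4540 × 3.4) = 339.7 N.

T ≈ 340 N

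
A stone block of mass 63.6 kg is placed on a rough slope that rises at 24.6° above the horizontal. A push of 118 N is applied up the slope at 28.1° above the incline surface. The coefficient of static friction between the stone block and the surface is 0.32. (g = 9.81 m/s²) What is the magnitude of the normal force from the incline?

N ≈ 512 N

Axes along / perpendicular to the incline. W sin 24.6° = 259.7 N down-slope; W cos 24.6° = 567.3 N into the surface.
Perpendicular: N = W cos 24.6° − P sin 28.1° = 567.3 − 55.58 = 511.7 N.
Along incline: P cos 28.1° + f = W sin 24.6° (friction acts up-slope) → f = 259.7 − 104.1 = 155.6 N.
|f| = 155.6 N ≤ μN = 163.7 N, so the stone block is indeed static.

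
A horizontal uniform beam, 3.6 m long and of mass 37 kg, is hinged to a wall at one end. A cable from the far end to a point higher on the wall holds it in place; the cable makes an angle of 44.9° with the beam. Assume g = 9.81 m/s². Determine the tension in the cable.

T ≈ 257 N

Take torques about the hinge: T sin 44.9° · 3.6 = 37×9.81×1.8 = 653.35 N·m.
So T = 653.35 / (0.7059 × 3.6) = 257.11 N.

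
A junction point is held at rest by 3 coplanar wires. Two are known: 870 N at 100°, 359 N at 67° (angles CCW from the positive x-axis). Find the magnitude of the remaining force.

F ≈ 1190 N

Sum the known components: ΣF_x = -10.8 N, ΣF_y = 1187 N.
For equilibrium the remaining force must supply (−ΣF_x, −ΣF_y) = (10.8, -1187) N.
Magnitude = √((10.8)² + (-1187)²) = 1187 N; direction = atan2(-1187, 10.8) = 270.5°.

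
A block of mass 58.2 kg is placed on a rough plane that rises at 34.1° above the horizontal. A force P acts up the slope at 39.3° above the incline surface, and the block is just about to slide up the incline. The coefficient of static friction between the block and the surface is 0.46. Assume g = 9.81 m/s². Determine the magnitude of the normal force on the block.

On the verge of sliding up the incline, friction equals μN and acts down the slope.
Perpendicular: N + P sin 39.3° = W cos 34.1° = 472.8 N.
Along incline: P cos 39.3° = W sin 34.1° + μN  with W sin 34.1° = 320.1 N.
Solving the pair for P and N: P = 504.7 N, N = 153.1 N (and f = μN = 70.44 N).

N ≈ 153 N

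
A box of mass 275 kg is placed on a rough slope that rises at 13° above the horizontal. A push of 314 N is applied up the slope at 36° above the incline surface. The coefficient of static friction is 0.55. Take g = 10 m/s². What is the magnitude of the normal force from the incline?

N ≈ 2490 N

Axes along / perpendicular to the incline. W sin 13° = 618.6 N down-slope; W cos 13° = 2680 N into the surface.
Perpendicular: N = W cos 13° − P sin 36° = 2680 − 184.6 = 2495 N.
Along incline: P cos 36° + f = W sin 13° (friction acts up-slope) → f = 618.6 − 254 = 364.6 N.
|f| = 364.6 N ≤ μN = 1372 N, so the box is indeed static.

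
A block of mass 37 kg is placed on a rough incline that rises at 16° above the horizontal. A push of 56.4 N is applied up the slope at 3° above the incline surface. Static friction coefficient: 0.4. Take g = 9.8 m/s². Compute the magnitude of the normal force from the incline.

Axes along / perpendicular to the incline. W sin 16° = 99.95 N down-slope; W cos 16° = 348.6 N into the surface.
Perpendicular: N = W cos 16° − P sin 3° = 348.6 − 2.952 = 345.6 N.
Along incline: P cos 3° + f = W sin 16° (friction acts up-slope) → f = 99.95 − 56.32 = 43.62 N.
|f| = 43.62 N ≤ μN = 138.2 N, so the block is indeed static.

N ≈ 346 N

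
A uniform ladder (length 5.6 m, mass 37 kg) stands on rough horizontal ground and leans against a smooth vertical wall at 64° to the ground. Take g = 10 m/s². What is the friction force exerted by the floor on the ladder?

f ≈ 90.2 N

Torques about the foot: N_wall · 5.6 sin 64° = 37×10×2.8 cos 64° → N_wall = 90.231 N.
ΣF_x = 0: f_floor = N_wall = 90.231 N.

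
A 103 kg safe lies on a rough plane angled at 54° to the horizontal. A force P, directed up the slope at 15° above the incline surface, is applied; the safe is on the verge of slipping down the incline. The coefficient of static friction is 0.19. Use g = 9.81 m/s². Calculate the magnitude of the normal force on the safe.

On the verge of sliding down the incline, friction equals μN and acts up the slope.
Perpendicular: N + P sin 15° = W cos 54° = 593.9 N.
Along incline: P cos 15° + μN = W sin 54° with W sin 54° = 817.5 N.
Solving the pair for P and N: P = 768.6 N, N = 395 N (and f = μN = 75.05 N).

N ≈ 395 N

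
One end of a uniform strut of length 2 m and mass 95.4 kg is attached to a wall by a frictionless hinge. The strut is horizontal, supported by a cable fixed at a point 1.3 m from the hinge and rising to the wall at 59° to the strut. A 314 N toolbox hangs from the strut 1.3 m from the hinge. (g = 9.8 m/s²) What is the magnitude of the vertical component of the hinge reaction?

Take torques about the hinge: T sin 59° · 1.3 = 95.4×9.8×1 + 314×1.3 = 1343.1 N·m.
So T = 1343.1 / (0.8572 × 1.3) = 1205.3 N.
ΣF_y = 0: H_y = (95.4×9.8 + 314) − T sin 59° = 1248.9 − 1033.2 = 215.75 N.

|H_y| ≈ 216 N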